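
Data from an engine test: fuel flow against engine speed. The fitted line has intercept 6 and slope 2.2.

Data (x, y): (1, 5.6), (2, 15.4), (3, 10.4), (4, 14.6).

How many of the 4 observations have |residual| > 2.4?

2

x=1: ŷ = 6 + 2.2·1 = 8.2; e = 5.6 − 8.2 = -2.6
x=2: ŷ = 6 + 2.2·2 = 10.4; e = 15.4 − 10.4 = 5
x=3: ŷ = 6 + 2.2·3 = 12.6; e = 10.4 − 12.6 = -2.2
x=4: ŷ = 6 + 2.2·4 = 14.8; e = 14.6 − 14.8 = -0.2
|e| > 2.4: x=1 (|e|=2.6), x=2 (|e|=5) → 2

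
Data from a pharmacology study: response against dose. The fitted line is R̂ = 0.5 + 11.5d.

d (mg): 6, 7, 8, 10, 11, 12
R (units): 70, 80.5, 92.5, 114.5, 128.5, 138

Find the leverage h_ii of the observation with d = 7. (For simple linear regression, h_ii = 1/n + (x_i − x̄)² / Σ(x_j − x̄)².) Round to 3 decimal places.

d̄ = (6 + 7 + 8 + 10 + 11 + 12)/6 = 9
Σ(d − d̄)² = 9 + 4 + 1 + 1 + 4 + 9 = 28
h = 1/6 + (-2)²/28 = 0.166667 + 0.142857 = 0.310

h = 0.310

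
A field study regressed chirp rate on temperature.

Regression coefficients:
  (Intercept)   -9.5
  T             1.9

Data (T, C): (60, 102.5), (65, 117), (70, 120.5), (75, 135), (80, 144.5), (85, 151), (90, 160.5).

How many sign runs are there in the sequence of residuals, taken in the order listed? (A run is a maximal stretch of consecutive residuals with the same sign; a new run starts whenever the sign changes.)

T=60: ŷ = -9.5 + 1.9·60 = 104.5; r = 102.5 − 104.5 = -2
T=65: ŷ = -9.5 + 1.9·65 = 114; r = 117 − 114 = 3
T=70: ŷ = -9.5 + 1.9·70 = 123.5; r = 120.5 − 123.5 = -3
T=75: ŷ = -9.5 + 1.9·75 = 133; r = 135 − 133 = 2
T=80: ŷ = -9.5 + 1.9·80 = 142.5; r = 144.5 − 142.5 = 2
T=85: ŷ = -9.5 + 1.9·85 = 152; r = 151 − 152 = -1
T=90: ŷ = -9.5 + 1.9·90 = 161.5; r = 160.5 − 161.5 = -1
Signs: − + − + + − −
Runs: −×1, +×1, −×1, +×2, −×2 → 5

5 runs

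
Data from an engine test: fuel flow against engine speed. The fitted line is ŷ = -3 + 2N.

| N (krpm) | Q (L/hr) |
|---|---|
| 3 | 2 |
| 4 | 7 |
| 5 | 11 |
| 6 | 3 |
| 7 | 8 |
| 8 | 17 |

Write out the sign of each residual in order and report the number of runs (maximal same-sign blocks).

N=3: ŷ = -3 + 2·3 = 3; e = 2 − 3 = -1
N=4: ŷ = -3 + 2·4 = 5; e = 7 − 5 = 2
N=5: ŷ = -3 + 2·5 = 7; e = 11 − 7 = 4
N=6: ŷ = -3 + 2·6 = 9; e = 3 − 9 = -6
N=7: ŷ = -3 + 2·7 = 11; e = 8 − 11 = -3
N=8: ŷ = -3 + 2·8 = 13; e = 17 − 13 = 4
Signs: − + + − − +
Runs: −×1, +×2, −×2, +×1 → 4

4 runs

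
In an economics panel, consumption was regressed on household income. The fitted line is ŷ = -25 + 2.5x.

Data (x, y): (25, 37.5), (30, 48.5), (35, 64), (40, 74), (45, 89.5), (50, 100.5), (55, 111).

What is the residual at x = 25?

ŷ = -25 + 2.5·25 = 37.5
r = 37.5 − 37.5 = 0

r = 0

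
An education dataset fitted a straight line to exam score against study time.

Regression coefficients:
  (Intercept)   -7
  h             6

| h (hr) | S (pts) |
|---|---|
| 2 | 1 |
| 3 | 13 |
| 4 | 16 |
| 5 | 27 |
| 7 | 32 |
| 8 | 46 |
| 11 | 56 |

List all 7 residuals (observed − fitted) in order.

h=2: ŷ = -7 + 6·2 = 5; e = 1 − 5 = -4
h=3: ŷ = -7 + 6·3 = 11; e = 13 − 11 = 2
h=4: ŷ = -7 + 6·4 = 17; e = 16 − 17 = -1
h=5: ŷ = -7 + 6·5 = 23; e = 27 − 23 = 4
h=7: ŷ = -7 + 6·7 = 35; e = 32 − 35 = -3
h=8: ŷ = -7 + 6·8 = 41; e = 46 − 41 = 5
h=11: ŷ = -7 + 6·11 = 59; e = 56 − 59 = -3

-4, 2, -1, 4, -3, 5, -3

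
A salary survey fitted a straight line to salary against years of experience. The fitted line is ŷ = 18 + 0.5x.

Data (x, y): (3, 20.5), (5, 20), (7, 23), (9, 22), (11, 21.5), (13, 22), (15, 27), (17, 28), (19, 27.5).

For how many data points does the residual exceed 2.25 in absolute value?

1

x=3: ŷ = 18 + 0.5·3 = 19.5; e = 20.5 − 19.5 = 1
x=5: ŷ = 18 + 0.5·5 = 20.5; e = 20 − 20.5 = -0.5
x=7: ŷ = 18 + 0.5·7 = 21.5; e = 23 − 21.5 = 1.5
x=9: ŷ = 18 + 0.5·9 = 22.5; e = 22 − 22.5 = -0.5
x=11: ŷ = 18 + 0.5·11 = 23.5; e = 21.5 − 23.5 = -2
x=13: ŷ = 18 + 0.5·13 = 24.5; e = 22 − 24.5 = -2.5
x=15: ŷ = 18 + 0.5·15 = 25.5; e = 27 − 25.5 = 1.5
x=17: ŷ = 18 + 0.5·17 = 26.5; e = 28 − 26.5 = 1.5
x=19: ŷ = 18 + 0.5·19 = 27.5; e = 27.5 − 27.5 = 0
|e| > 2.25: x=13 (|e|=2.5) → 1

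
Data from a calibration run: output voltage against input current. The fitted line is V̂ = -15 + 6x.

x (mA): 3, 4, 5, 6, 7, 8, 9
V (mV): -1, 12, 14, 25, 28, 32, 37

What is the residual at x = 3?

V̂ = -15 + 6·3 = 3
e = -1 − 3 = -4

e = -4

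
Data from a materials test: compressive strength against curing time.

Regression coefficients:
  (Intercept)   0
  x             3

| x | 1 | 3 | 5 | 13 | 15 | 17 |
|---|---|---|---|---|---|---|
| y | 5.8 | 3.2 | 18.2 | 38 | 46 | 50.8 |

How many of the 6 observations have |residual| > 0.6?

5

x=1: ŷ = 3·1 = 3; r = 5.8 − 3 = 2.8
x=3: ŷ = 3·3 = 9; r = 3.2 − 9 = -5.8
x=5: ŷ = 3·5 = 15; r = 18.2 − 15 = 3.2
x=13: ŷ = 3·13 = 39; r = 38 − 39 = -1
x=15: ŷ = 3·15 = 45; r = 46 − 45 = 1
x=17: ŷ = 3·17 = 51; r = 50.8 − 51 = -0.2
|r| > 0.6: x=1 (|r|=2.8), x=3 (|r|=5.8), x=5 (|r|=3.2), x=13 (|r|=1), x=15 (|r|=1) → 5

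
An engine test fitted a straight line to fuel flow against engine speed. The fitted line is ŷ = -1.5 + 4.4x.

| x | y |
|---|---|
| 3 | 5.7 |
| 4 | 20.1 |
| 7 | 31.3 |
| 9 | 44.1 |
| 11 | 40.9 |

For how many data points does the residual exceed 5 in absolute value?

3

x=3: ŷ = -1.5 + 4.4·3 = 11.7; e = 5.7 − 11.7 = -6
x=4: ŷ = -1.5 + 4.4·4 = 16.1; e = 20.1 − 16.1 = 4
x=7: ŷ = -1.5 + 4.4·7 = 29.3; e = 31.3 − 29.3 = 2
x=9: ŷ = -1.5 + 4.4·9 = 38.1; e = 44.1 − 38.1 = 6
x=11: ŷ = -1.5 + 4.4·11 = 46.9; e = 40.9 − 46.9 = -6
|e| > 5: x=3 (|e|=6), x=9 (|e|=6), x=11 (|e|=6) → 3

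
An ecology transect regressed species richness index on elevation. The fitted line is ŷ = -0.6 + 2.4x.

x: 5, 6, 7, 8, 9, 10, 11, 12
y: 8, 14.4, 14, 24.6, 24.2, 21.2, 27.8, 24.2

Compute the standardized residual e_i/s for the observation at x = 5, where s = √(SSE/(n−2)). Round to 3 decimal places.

-0.889

x=5: ŷ = -0.6 + 2.4·5 = 11.4; e = 8 − 11.4 = -3.4
x=6: ŷ = -0.6 + 2.4·6 = 13.8; e = 14.4 − 13.8 = 0.6
x=7: ŷ = -0.6 + 2.4·7 = 16.2; e = 14 − 16.2 = -2.2
x=8: ŷ = -0.6 + 2.4·8 = 18.6; e = 24.6 − 18.6 = 6
x=9: ŷ = -0.6 + 2.4·9 = 21; e = 24.2 − 21 = 3.2
x=10: ŷ = -0.6 + 2.4·10 = 23.4; e = 21.2 − 23.4 = -2.2
x=11: ŷ = -0.6 + 2.4·11 = 25.8; e = 27.8 − 25.8 = 2
x=12: ŷ = -0.6 + 2.4·12 = 28.2; e = 24.2 − 28.2 = -4
SSE = 11.56 + 0.36 + 4.84 + 36 + 10.24 + 4.84 + 4 + 16 = 87.84
s = √(87.84/6) = 3.82623
e/s = -3.4 / 3.82623 = -0.889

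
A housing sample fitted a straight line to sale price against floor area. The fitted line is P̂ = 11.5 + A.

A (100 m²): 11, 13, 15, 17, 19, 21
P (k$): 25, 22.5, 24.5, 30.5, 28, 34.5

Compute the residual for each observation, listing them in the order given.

A=11: P̂ = 11.5 + 11 = 22.5; e = 25 − 22.5 = 2.5
A=13: P̂ = 11.5 + 13 = 24.5; e = 22.5 − 24.5 = -2
A=15: P̂ = 11.5 + 15 = 26.5; e = 24.5 − 26.5 = -2
A=17: P̂ = 11.5 + 17 = 28.5; e = 30.5 − 28.5 = 2
A=19: P̂ = 11.5 + 19 = 30.5; e = 28 − 30.5 = -2.5
A=21: P̂ = 11.5 + 21 = 32.5; e = 34.5 − 32.5 = 2

2.5, -2, -2, 2, -2.5, 2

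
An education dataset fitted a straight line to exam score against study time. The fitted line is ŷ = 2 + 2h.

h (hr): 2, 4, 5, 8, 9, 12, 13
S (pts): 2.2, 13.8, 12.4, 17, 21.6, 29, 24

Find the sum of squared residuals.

SSE = 57.6

h=2: ŷ = 2 + 2·2 = 6; r = 2.2 − 6 = -3.8
h=4: ŷ = 2 + 2·4 = 10; r = 13.8 − 10 = 3.8
h=5: ŷ = 2 + 2·5 = 12; r = 12.4 − 12 = 0.4
h=8: ŷ = 2 + 2·8 = 18; r = 17 − 18 = -1
h=9: ŷ = 2 + 2·9 = 20; r = 21.6 − 20 = 1.6
h=12: ŷ = 2 + 2·12 = 26; r = 29 − 26 = 3
h=13: ŷ = 2 + 2·13 = 28; r = 24 − 28 = -4
SSE = 14.44 + 14.44 + 0.16 + 1 + 2.56 + 9 + 16 = 57.6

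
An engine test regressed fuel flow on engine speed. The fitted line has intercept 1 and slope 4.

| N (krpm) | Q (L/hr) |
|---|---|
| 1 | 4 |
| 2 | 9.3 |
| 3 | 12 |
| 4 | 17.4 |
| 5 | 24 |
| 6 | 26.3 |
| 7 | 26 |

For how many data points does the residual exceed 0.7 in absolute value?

5

N=1: ŷ = 1 + 4·1 = 5; e = 4 − 5 = -1
N=2: ŷ = 1 + 4·2 = 9; e = 9.3 − 9 = 0.3
N=3: ŷ = 1 + 4·3 = 13; e = 12 − 13 = -1
N=4: ŷ = 1 + 4·4 = 17; e = 17.4 − 17 = 0.4
N=5: ŷ = 1 + 4·5 = 21; e = 24 − 21 = 3
N=6: ŷ = 1 + 4·6 = 25; e = 26.3 − 25 = 1.3
N=7: ŷ = 1 + 4·7 = 29; e = 26 − 29 = -3
|e| > 0.7: N=1 (|e|=1), N=3 (|e|=1), N=5 (|e|=3), N=6 (|e|=1.3), N=7 (|e|=3) → 5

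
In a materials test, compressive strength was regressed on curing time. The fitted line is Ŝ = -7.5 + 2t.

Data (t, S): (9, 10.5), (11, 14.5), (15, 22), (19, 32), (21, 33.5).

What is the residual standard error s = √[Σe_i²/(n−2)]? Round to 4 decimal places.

t=9: Ŝ = -7.5 + 2·9 = 10.5; e = 10.5 − 10.5 = 0
t=11: Ŝ = -7.5 + 2·11 = 14.5; e = 14.5 − 14.5 = 0
t=15: Ŝ = -7.5 + 2·15 = 22.5; e = 22 − 22.5 = -0.5
t=19: Ŝ = -7.5 + 2·19 = 30.5; e = 32 − 30.5 = 1.5
t=21: Ŝ = -7.5 + 2·21 = 34.5; e = 33.5 − 34.5 = -1
SSE = 0 + 0 + 0.25 + 2.25 + 1 = 3.5
s = √(3.5/3) = √1.16667 ≈ 1.0801

s = 1.0801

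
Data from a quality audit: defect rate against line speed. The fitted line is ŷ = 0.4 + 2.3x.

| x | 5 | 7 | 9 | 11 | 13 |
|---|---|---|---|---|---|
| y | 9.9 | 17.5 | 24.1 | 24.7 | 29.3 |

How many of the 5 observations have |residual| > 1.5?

x=5: ŷ = 0.4 + 2.3·5 = 11.9; e = 9.9 − 11.9 = -2
x=7: ŷ = 0.4 + 2.3·7 = 16.5; e = 17.5 − 16.5 = 1
x=9: ŷ = 0.4 + 2.3·9 = 21.1; e = 24.1 − 21.1 = 3
x=11: ŷ = 0.4 + 2.3·11 = 25.7; e = 24.7 − 25.7 = -1
x=13: ŷ = 0.4 + 2.3·13 = 30.3; e = 29.3 − 30.3 = -1
|e| > 1.5: x=5 (|e|=2), x=9 (|e|=3) → 2

2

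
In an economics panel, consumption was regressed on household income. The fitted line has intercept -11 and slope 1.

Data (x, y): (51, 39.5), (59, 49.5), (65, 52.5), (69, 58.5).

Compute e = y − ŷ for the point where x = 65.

ŷ = -11 + 65 = 54
e = 52.5 − 54 = -1.5

e = -1.5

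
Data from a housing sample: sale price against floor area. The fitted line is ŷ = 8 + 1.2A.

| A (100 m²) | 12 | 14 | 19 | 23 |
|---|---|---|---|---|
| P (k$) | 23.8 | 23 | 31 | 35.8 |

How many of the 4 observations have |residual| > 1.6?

1

A=12: ŷ = 8 + 1.2·12 = 22.4; e = 23.8 − 22.4 = 1.4
A=14: ŷ = 8 + 1.2·14 = 24.8; e = 23 − 24.8 = -1.8
A=19: ŷ = 8 + 1.2·19 = 30.8; e = 31 − 30.8 = 0.2
A=23: ŷ = 8 + 1.2·23 = 35.6; e = 35.8 − 35.6 = 0.2
|e| > 1.6: A=14 (|e|=1.8) → 1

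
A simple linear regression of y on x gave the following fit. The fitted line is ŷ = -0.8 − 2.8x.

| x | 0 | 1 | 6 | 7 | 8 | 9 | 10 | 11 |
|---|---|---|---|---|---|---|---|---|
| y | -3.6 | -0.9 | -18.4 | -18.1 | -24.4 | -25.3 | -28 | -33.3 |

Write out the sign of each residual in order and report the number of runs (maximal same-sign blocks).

7 runs

x=0: ŷ = -0.8 − 2.8·0 = -0.8; r = -3.6 − (-0.8) = -2.8
x=1: ŷ = -0.8 − 2.8·1 = -3.6; r = -0.9 − (-3.6) = 2.7
x=6: ŷ = -0.8 − 2.8·6 = -17.6; r = -18.4 − (-17.6) = -0.8
x=7: ŷ = -0.8 − 2.8·7 = -20.4; r = -18.1 − (-20.4) = 2.3
x=8: ŷ = -0.8 − 2.8·8 = -23.2; r = -24.4 − (-23.2) = -1.2
x=9: ŷ = -0.8 − 2.8·9 = -26; r = -25.3 − (-26) = 0.7
x=10: ŷ = -0.8 − 2.8·10 = -28.8; r = -28 − (-28.8) = 0.8
x=11: ŷ = -0.8 − 2.8·11 = -31.6; r = -33.3 − (-31.6) = -1.7
Signs: − + − + − + + −
Runs: −×1, +×1, −×1, +×1, −×1, +×2, −×1 → 7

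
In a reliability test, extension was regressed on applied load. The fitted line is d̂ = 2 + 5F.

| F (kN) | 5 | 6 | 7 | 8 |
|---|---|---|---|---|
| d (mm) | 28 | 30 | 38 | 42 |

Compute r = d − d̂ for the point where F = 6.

d̂ = 2 + 5·6 = 32
r = 30 − 32 = -2

r = -2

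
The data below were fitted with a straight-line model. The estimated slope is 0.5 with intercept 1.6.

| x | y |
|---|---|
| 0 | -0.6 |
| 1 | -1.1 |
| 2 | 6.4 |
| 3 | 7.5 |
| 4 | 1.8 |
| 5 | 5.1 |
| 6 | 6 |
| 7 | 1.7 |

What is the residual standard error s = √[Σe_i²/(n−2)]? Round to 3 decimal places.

x=0: ŷ = 1.6 + 0.5·0 = 1.6; e = -0.6 − 1.6 = -2.2
x=1: ŷ = 1.6 + 0.5·1 = 2.1; e = -1.1 − 2.1 = -3.2
x=2: ŷ = 1.6 + 0.5·2 = 2.6; e = 6.4 − 2.6 = 3.8
x=3: ŷ = 1.6 + 0.5·3 = 3.1; e = 7.5 − 3.1 = 4.4
x=4: ŷ = 1.6 + 0.5·4 = 3.6; e = 1.8 − 3.6 = -1.8
x=5: ŷ = 1.6 + 0.5·5 = 4.1; e = 5.1 − 4.1 = 1
x=6: ŷ = 1.6 + 0.5·6 = 4.6; e = 6 − 4.6 = 1.4
x=7: ŷ = 1.6 + 0.5·7 = 5.1; e = 1.7 − 5.1 = -3.4
SSE = 4.84 + 10.24 + 14.44 + 19.36 + 3.24 + 1 + 1.96 + 11.56 = 66.64
s = √(66.64/6) = √11.1067 ≈ 3.333

s = 3.333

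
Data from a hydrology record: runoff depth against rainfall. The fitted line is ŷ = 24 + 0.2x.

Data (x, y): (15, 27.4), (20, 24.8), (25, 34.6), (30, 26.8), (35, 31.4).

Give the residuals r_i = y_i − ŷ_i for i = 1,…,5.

x=15: ŷ = 24 + 0.2·15 = 27; r = 27.4 − 27 = 0.4
x=20: ŷ = 24 + 0.2·20 = 28; r = 24.8 − 28 = -3.2
x=25: ŷ = 24 + 0.2·25 = 29; r = 34.6 − 29 = 5.6
x=30: ŷ = 24 + 0.2·30 = 30; r = 26.8 − 30 = -3.2
x=35: ŷ = 24 + 0.2·35 = 31; r = 31.4 − 31 = 0.4

0.4, -3.2, 5.6, -3.2, 0.4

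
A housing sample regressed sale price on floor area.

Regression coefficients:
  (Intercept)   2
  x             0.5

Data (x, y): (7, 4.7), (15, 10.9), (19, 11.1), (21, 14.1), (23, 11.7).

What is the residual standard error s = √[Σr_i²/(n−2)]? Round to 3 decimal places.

x=7: ŷ = 2 + 0.5·7 = 5.5; r = 4.7 − 5.5 = -0.8
x=15: ŷ = 2 + 0.5·15 = 9.5; r = 10.9 − 9.5 = 1.4
x=19: ŷ = 2 + 0.5·19 = 11.5; r = 11.1 − 11.5 = -0.4
x=21: ŷ = 2 + 0.5·21 = 12.5; r = 14.1 − 12.5 = 1.6
x=23: ŷ = 2 + 0.5·23 = 13.5; r = 11.7 − 13.5 = -1.8
SSE = 0.64 + 1.96 + 0.16 + 2.56 + 3.24 = 8.56
s = √(8.56/3) = √2.85333 ≈ 1.689

s = 1.689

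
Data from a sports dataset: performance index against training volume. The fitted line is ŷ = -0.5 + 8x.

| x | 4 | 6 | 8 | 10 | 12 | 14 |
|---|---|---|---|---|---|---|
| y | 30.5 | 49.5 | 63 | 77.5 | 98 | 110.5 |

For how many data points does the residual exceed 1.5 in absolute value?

3

x=4: ŷ = -0.5 + 8·4 = 31.5; r = 30.5 − 31.5 = -1
x=6: ŷ = -0.5 + 8·6 = 47.5; r = 49.5 − 47.5 = 2
x=8: ŷ = -0.5 + 8·8 = 63.5; r = 63 − 63.5 = -0.5
x=10: ŷ = -0.5 + 8·10 = 79.5; r = 77.5 − 79.5 = -2
x=12: ŷ = -0.5 + 8·12 = 95.5; r = 98 − 95.5 = 2.5
x=14: ŷ = -0.5 + 8·14 = 111.5; r = 110.5 − 111.5 = -1
|r| > 1.5: x=6 (|r|=2), x=10 (|r|=2), x=12 (|r|=2.5) → 3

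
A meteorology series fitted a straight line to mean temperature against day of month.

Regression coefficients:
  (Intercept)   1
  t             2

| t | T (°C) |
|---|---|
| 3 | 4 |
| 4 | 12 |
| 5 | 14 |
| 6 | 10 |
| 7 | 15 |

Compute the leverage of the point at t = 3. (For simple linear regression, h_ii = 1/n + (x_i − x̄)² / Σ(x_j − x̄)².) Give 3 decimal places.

h = 0.600

t̄ = (3 + 4 + 5 + 6 + 7)/5 = 5
Σ(t − t̄)² = 4 + 1 + 0 + 1 + 4 = 10
h = 1/5 + (-2)²/10 = 0.2 + 0.4 = 0.600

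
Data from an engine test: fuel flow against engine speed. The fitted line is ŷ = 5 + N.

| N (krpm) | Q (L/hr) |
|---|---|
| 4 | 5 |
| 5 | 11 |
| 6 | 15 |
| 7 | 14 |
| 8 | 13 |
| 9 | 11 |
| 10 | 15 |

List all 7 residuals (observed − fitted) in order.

N=4: ŷ = 5 + 4 = 9; r = 5 − 9 = -4
N=5: ŷ = 5 + 5 = 10; r = 11 − 10 = 1
N=6: ŷ = 5 + 6 = 11; r = 15 − 11 = 4
N=7: ŷ = 5 + 7 = 12; r = 14 − 12 = 2
N=8: ŷ = 5 + 8 = 13; r = 13 − 13 = 0
N=9: ŷ = 5 + 9 = 14; r = 11 − 14 = -3
N=10: ŷ = 5 + 10 = 15; r = 15 − 15 = 0

-4, 1, 4, 2, 0, -3, 0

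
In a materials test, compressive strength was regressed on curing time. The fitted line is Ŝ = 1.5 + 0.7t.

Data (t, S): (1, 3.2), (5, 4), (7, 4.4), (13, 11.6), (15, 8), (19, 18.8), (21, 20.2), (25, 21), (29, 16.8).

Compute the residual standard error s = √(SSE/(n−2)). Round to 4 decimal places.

t=1: Ŝ = 1.5 + 0.7·1 = 2.2; e = 3.2 − 2.2 = 1
t=5: Ŝ = 1.5 + 0.7·5 = 5; e = 4 − 5 = -1
t=7: Ŝ = 1.5 + 0.7·7 = 6.4; e = 4.4 − 6.4 = -2
t=13: Ŝ = 1.5 + 0.7·13 = 10.6; e = 11.6 − 10.6 = 1
t=15: Ŝ = 1.5 + 0.7·15 = 12; e = 8 − 12 = -4
t=19: Ŝ = 1.5 + 0.7·19 = 14.8; e = 18.8 − 14.8 = 4
t=21: Ŝ = 1.5 + 0.7·21 = 16.2; e = 20.2 − 16.2 = 4
t=25: Ŝ = 1.5 + 0.7·25 = 19; e = 21 − 19 = 2
t=29: Ŝ = 1.5 + 0.7·29 = 21.8; e = 16.8 − 21.8 = -5
SSE = 1 + 1 + 4 + 1 + 16 + 16 + 16 + 4 + 25 = 84
s = √(84/7) = √12 ≈ 3.4641

s = 3.4641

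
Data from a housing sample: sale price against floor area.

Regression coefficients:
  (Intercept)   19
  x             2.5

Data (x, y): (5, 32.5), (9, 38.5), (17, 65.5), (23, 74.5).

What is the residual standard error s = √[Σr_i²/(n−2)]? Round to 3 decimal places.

s = 3.873

x=5: ŷ = 19 + 2.5·5 = 31.5; r = 32.5 − 31.5 = 1
x=9: ŷ = 19 + 2.5·9 = 41.5; r = 38.5 − 41.5 = -3
x=17: ŷ = 19 + 2.5·17 = 61.5; r = 65.5 − 61.5 = 4
x=23: ŷ = 19 + 2.5·23 = 76.5; r = 74.5 − 76.5 = -2
SSE = 1 + 9 + 16 + 4 = 30
s = √(30/2) = √15 ≈ 3.873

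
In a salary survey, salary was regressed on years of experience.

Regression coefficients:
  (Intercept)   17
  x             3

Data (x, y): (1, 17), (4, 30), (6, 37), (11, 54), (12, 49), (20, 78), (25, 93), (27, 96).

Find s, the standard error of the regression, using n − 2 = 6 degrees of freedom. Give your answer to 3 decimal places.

s = 2.944

x=1: ŷ = 17 + 3·1 = 20; e = 17 − 20 = -3
x=4: ŷ = 17 + 3·4 = 29; e = 30 − 29 = 1
x=6: ŷ = 17 + 3·6 = 35; e = 37 − 35 = 2
x=11: ŷ = 17 + 3·11 = 50; e = 54 − 50 = 4
x=12: ŷ = 17 + 3·12 = 53; e = 49 − 53 = -4
x=20: ŷ = 17 + 3·20 = 77; e = 78 − 77 = 1
x=25: ŷ = 17 + 3·25 = 92; e = 93 − 92 = 1
x=27: ŷ = 17 + 3·27 = 98; e = 96 − 98 = -2
SSE = 9 + 1 + 4 + 16 + 16 + 1 + 1 + 4 = 52
s = √(52/6) = √8.66667 ≈ 2.944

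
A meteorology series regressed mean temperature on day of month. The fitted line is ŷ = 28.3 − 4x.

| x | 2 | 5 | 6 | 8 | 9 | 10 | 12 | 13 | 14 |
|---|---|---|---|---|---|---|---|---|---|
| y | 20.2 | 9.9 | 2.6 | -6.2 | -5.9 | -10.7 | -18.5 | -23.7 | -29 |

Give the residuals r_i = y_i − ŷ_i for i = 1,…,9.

x=2: ŷ = 28.3 − 4·2 = 20.3; r = 20.2 − 20.3 = -0.1
x=5: ŷ = 28.3 − 4·5 = 8.3; r = 9.9 − 8.3 = 1.6
x=6: ŷ = 28.3 − 4·6 = 4.3; r = 2.6 − 4.3 = -1.7
x=8: ŷ = 28.3 − 4·8 = -3.7; r = -6.2 − (-3.7) = -2.5
x=9: ŷ = 28.3 − 4·9 = -7.7; r = -5.9 − (-7.7) = 1.8
x=10: ŷ = 28.3 − 4·10 = -11.7; r = -10.7 − (-11.7) = 1
x=12: ŷ = 28.3 − 4·12 = -19.7; r = -18.5 − (-19.7) = 1.2
x=13: ŷ = 28.3 − 4·13 = -23.7; r = -23.7 − (-23.7) = 0
x=14: ŷ = 28.3 − 4·14 = -27.7; r = -29 − (-27.7) = -1.3

-0.1, 1.6, -1.7, -2.5, 1.8, 1, 1.2, 0, -1.3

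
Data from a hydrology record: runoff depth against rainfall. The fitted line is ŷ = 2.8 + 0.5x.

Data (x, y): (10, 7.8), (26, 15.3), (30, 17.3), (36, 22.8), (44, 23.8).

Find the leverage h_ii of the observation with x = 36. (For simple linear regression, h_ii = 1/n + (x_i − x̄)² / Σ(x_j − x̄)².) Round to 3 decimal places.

x̄ = (10 + 26 + 30 + 36 + 44)/5 = 29.2
Σ(x − x̄)² = 368.64 + 10.24 + 0.64 + 46.24 + 219.04 = 644.8
h = 1/5 + (6.8)²/644.8 = 0.2 + 0.0717122 = 0.272

h = 0.272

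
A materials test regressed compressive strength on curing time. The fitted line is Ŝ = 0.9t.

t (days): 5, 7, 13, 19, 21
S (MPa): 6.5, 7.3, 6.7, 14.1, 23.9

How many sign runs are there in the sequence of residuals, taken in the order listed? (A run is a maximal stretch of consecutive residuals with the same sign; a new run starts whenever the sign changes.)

t=5: Ŝ = 0.9·5 = 4.5; r = 6.5 − 4.5 = 2
t=7: Ŝ = 0.9·7 = 6.3; r = 7.3 − 6.3 = 1
t=13: Ŝ = 0.9·13 = 11.7; r = 6.7 − 11.7 = -5
t=19: Ŝ = 0.9·19 = 17.1; r = 14.1 − 17.1 = -3
t=21: Ŝ = 0.9·21 = 18.9; r = 23.9 − 18.9 = 5
Signs: + + − − +
Runs: +×2, −×2, +×1 → 3

3 runs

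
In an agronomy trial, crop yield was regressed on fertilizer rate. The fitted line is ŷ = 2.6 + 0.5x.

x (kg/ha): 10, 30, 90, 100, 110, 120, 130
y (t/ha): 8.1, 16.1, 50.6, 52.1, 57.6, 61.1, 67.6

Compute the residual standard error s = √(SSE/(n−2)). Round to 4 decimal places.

s = 1.6733

x=10: ŷ = 2.6 + 0.5·10 = 7.6; e = 8.1 − 7.6 = 0.5
x=30: ŷ = 2.6 + 0.5·30 = 17.6; e = 16.1 − 17.6 = -1.5
x=90: ŷ = 2.6 + 0.5·90 = 47.6; e = 50.6 − 47.6 = 3
x=100: ŷ = 2.6 + 0.5·100 = 52.6; e = 52.1 − 52.6 = -0.5
x=110: ŷ = 2.6 + 0.5·110 = 57.6; e = 57.6 − 57.6 = 0
x=120: ŷ = 2.6 + 0.5·120 = 62.6; e = 61.1 − 62.6 = -1.5
x=130: ŷ = 2.6 + 0.5·130 = 67.6; e = 67.6 − 67.6 = 0
SSE = 0.25 + 2.25 + 9 + 0.25 + 0 + 2.25 + 0 = 14
s = √(14/5) = √2.8 ≈ 1.6733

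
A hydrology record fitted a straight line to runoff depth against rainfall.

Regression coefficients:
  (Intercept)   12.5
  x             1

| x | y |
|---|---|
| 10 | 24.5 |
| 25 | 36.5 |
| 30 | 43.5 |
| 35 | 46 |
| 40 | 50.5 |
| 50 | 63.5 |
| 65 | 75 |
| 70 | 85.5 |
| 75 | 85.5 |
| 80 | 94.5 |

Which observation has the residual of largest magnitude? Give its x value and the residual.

x = 70, e = 3

x=10: ŷ = 12.5 + 10 = 22.5; e = 24.5 − 22.5 = 2
x=25: ŷ = 12.5 + 25 = 37.5; e = 36.5 − 37.5 = -1
x=30: ŷ = 12.5 + 30 = 42.5; e = 43.5 − 42.5 = 1
x=35: ŷ = 12.5 + 35 = 47.5; e = 46 − 47.5 = -1.5
x=40: ŷ = 12.5 + 40 = 52.5; e = 50.5 − 52.5 = -2
x=50: ŷ = 12.5 + 50 = 62.5; e = 63.5 − 62.5 = 1
x=65: ŷ = 12.5 + 65 = 77.5; e = 75 − 77.5 = -2.5
x=70: ŷ = 12.5 + 70 = 82.5; e = 85.5 − 82.5 = 3
x=75: ŷ = 12.5 + 75 = 87.5; e = 85.5 − 87.5 = -2
x=80: ŷ = 12.5 + 80 = 92.5; e = 94.5 − 92.5 = 2
Largest |e| is 3 at x = 70, residual 3.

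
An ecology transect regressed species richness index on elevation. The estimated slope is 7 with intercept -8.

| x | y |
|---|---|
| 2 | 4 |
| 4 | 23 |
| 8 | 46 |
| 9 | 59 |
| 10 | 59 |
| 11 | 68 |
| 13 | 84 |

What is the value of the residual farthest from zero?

x=2: ŷ = -8 + 7·2 = 6; e = 4 − 6 = -2
x=4: ŷ = -8 + 7·4 = 20; e = 23 − 20 = 3
x=8: ŷ = -8 + 7·8 = 48; e = 46 − 48 = -2
x=9: ŷ = -8 + 7·9 = 55; e = 59 − 55 = 4
x=10: ŷ = -8 + 7·10 = 62; e = 59 − 62 = -3
x=11: ŷ = -8 + 7·11 = 69; e = 68 − 69 = -1
x=13: ŷ = -8 + 7·13 = 83; e = 84 − 83 = 1
Largest |e| is 4 at x = 9, residual 4.

e = 4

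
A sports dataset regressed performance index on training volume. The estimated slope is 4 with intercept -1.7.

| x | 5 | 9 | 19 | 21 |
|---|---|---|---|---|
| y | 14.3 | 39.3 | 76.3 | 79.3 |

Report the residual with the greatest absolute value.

x=5: ŷ = -1.7 + 4·5 = 18.3; e = 14.3 − 18.3 = -4
x=9: ŷ = -1.7 + 4·9 = 34.3; e = 39.3 − 34.3 = 5
x=19: ŷ = -1.7 + 4·19 = 74.3; e = 76.3 − 74.3 = 2
x=21: ŷ = -1.7 + 4·21 = 82.3; e = 79.3 − 82.3 = -3
Largest |e| is 5 at x = 9, residual 5.

e = 5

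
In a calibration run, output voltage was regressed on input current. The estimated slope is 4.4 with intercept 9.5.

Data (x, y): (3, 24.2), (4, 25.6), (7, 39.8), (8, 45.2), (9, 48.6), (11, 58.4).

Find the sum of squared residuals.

x=3: ŷ = 9.5 + 4.4·3 = 22.7; e = 24.2 − 22.7 = 1.5
x=4: ŷ = 9.5 + 4.4·4 = 27.1; e = 25.6 − 27.1 = -1.5
x=7: ŷ = 9.5 + 4.4·7 = 40.3; e = 39.8 − 40.3 = -0.5
x=8: ŷ = 9.5 + 4.4·8 = 44.7; e = 45.2 − 44.7 = 0.5
x=9: ŷ = 9.5 + 4.4·9 = 49.1; e = 48.6 − 49.1 = -0.5
x=11: ŷ = 9.5 + 4.4·11 = 57.9; e = 58.4 − 57.9 = 0.5
SSE = 2.25 + 2.25 + 0.25 + 0.25 + 0.25 + 0.25 = 5.5

SSE = 5.5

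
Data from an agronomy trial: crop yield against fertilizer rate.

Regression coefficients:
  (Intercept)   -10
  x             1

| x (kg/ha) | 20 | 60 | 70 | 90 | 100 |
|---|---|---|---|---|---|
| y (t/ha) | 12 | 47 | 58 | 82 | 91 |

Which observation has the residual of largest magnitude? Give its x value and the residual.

x = 60, e = -3

x=20: ŷ = -10 + 20 = 10; e = 12 − 10 = 2
x=60: ŷ = -10 + 60 = 50; e = 47 − 50 = -3
x=70: ŷ = -10 + 70 = 60; e = 58 − 60 = -2
x=90: ŷ = -10 + 90 = 80; e = 82 − 80 = 2
x=100: ŷ = -10 + 100 = 90; e = 91 − 90 = 1
Largest |e| is 3 at x = 60, residual -3.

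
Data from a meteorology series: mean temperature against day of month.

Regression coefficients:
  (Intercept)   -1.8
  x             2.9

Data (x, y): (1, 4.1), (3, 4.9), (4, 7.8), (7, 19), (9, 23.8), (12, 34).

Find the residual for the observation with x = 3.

e = -2

ŷ = -1.8 + 2.9·3 = 6.9
e = 4.9 − 6.9 = -2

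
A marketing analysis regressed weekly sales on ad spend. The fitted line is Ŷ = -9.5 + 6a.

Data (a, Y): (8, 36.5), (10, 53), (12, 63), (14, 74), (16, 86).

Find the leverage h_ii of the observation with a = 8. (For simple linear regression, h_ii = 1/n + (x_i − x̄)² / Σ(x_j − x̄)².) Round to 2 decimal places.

h = 0.60

ā = (8 + 10 + 12 + 14 + 16)/5 = 12
Σ(a − ā)² = 16 + 4 + 0 + 4 + 16 = 40
h = 1/5 + (-4)²/40 = 0.2 + 0.4 = 0.60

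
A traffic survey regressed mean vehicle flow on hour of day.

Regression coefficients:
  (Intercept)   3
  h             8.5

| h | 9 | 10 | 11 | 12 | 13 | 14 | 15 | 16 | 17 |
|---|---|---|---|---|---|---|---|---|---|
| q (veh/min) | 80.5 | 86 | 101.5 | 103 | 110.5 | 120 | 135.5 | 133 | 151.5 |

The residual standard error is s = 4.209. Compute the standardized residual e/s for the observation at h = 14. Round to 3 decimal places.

-0.475

ŷ = 3 + 8.5·14 = 122
e = 120 − 122 = -2
e/s = -2 / 4.209 = -0.475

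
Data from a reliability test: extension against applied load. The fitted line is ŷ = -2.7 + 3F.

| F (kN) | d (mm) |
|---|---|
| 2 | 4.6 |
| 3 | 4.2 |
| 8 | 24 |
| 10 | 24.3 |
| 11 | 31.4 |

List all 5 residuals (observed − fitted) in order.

1.3, -2.1, 2.7, -3, 1.1

F=2: ŷ = -2.7 + 3·2 = 3.3; r = 4.6 − 3.3 = 1.3
F=3: ŷ = -2.7 + 3·3 = 6.3; r = 4.2 − 6.3 = -2.1
F=8: ŷ = -2.7 + 3·8 = 21.3; r = 24 − 21.3 = 2.7
F=10: ŷ = -2.7 + 3·10 = 27.3; r = 24.3 − 27.3 = -3
F=11: ŷ = -2.7 + 3·11 = 30.3; r = 31.4 − 30.3 = 1.1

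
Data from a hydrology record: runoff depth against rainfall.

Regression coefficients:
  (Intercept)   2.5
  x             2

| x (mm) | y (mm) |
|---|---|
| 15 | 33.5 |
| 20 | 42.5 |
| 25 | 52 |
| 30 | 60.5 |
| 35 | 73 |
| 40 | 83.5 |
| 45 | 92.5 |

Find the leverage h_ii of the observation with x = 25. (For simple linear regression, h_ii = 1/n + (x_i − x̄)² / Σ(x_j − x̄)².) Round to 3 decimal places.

h = 0.179

x̄ = (15 + 20 + 25 + 30 + 35 + 40 + 45)/7 = 30
Σ(x − x̄)² = 225 + 100 + 25 + 0 + 25 + 100 + 225 = 700
h = 1/7 + (-5)²/700 = 0.142857 + 0.0357143 = 0.179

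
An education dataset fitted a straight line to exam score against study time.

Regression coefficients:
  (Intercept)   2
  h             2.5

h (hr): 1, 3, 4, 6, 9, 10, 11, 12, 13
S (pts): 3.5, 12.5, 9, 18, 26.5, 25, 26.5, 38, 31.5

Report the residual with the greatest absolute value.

h=1: ŷ = 2 + 2.5·1 = 4.5; r = 3.5 − 4.5 = -1
h=3: ŷ = 2 + 2.5·3 = 9.5; r = 12.5 − 9.5 = 3
h=4: ŷ = 2 + 2.5·4 = 12; r = 9 − 12 = -3
h=6: ŷ = 2 + 2.5·6 = 17; r = 18 − 17 = 1
h=9: ŷ = 2 + 2.5·9 = 24.5; r = 26.5 − 24.5 = 2
h=10: ŷ = 2 + 2.5·10 = 27; r = 25 − 27 = -2
h=11: ŷ = 2 + 2.5·11 = 29.5; r = 26.5 − 29.5 = -3
h=12: ŷ = 2 + 2.5·12 = 32; r = 38 − 32 = 6
h=13: ŷ = 2 + 2.5·13 = 34.5; r = 31.5 − 34.5 = -3
Largest |r| is 6 at h = 12, residual 6.

r = 6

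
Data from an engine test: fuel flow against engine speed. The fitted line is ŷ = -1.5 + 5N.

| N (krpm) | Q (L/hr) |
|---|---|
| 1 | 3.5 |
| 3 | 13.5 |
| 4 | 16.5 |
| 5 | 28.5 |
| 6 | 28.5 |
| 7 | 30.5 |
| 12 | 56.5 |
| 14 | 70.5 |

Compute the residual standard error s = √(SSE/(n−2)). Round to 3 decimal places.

N=1: ŷ = -1.5 + 5·1 = 3.5; r = 3.5 − 3.5 = 0
N=3: ŷ = -1.5 + 5·3 = 13.5; r = 13.5 − 13.5 = 0
N=4: ŷ = -1.5 + 5·4 = 18.5; r = 16.5 − 18.5 = -2
N=5: ŷ = -1.5 + 5·5 = 23.5; r = 28.5 − 23.5 = 5
N=6: ŷ = -1.5 + 5·6 = 28.5; r = 28.5 − 28.5 = 0
N=7: ŷ = -1.5 + 5·7 = 33.5; r = 30.5 − 33.5 = -3
N=12: ŷ = -1.5 + 5·12 = 58.5; r = 56.5 − 58.5 = -2
N=14: ŷ = -1.5 + 5·14 = 68.5; r = 70.5 − 68.5 = 2
SSE = 0 + 0 + 4 + 25 + 0 + 9 + 4 + 4 = 46
s = √(46/6) = √7.66667 ≈ 2.769

s = 2.769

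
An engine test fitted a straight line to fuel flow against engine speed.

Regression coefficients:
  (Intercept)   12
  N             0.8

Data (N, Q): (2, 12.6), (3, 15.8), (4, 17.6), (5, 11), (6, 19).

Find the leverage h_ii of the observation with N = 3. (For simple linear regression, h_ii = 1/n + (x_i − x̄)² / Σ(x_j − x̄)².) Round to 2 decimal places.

N̄ = (2 + 3 + 4 + 5 + 6)/5 = 4
Σ(N − N̄)² = 4 + 1 + 0 + 1 + 4 = 10
h = 1/5 + (-1)²/10 = 0.2 + 0.1 = 0.30

h = 0.30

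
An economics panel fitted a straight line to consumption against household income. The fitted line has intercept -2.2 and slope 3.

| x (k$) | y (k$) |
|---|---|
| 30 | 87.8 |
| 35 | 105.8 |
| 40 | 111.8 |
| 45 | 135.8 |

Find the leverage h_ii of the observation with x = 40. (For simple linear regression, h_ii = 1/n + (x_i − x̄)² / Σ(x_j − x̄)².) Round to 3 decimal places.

x̄ = (30 + 35 + 40 + 45)/4 = 37.5
Σ(x − x̄)² = 56.25 + 6.25 + 6.25 + 56.25 = 125
h = 1/4 + (2.5)²/125 = 0.25 + 0.05 = 0.300

h = 0.300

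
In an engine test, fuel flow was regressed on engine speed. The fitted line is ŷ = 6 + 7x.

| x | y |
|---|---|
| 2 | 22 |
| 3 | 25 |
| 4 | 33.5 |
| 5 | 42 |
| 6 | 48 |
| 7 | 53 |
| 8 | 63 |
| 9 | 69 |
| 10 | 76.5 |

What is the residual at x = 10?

r = 0.5

ŷ = 6 + 7·10 = 76
r = 76.5 − 76 = 0.5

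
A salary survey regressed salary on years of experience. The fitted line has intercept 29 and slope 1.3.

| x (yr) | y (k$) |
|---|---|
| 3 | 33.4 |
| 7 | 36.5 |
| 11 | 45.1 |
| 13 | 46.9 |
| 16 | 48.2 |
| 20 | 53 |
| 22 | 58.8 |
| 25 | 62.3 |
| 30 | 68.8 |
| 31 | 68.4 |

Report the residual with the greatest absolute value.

x=3: ŷ = 29 + 1.3·3 = 32.9; e = 33.4 − 32.9 = 0.5
x=7: ŷ = 29 + 1.3·7 = 38.1; e = 36.5 − 38.1 = -1.6
x=11: ŷ = 29 + 1.3·11 = 43.3; e = 45.1 − 43.3 = 1.8
x=13: ŷ = 29 + 1.3·13 = 45.9; e = 46.9 − 45.9 = 1
x=16: ŷ = 29 + 1.3·16 = 49.8; e = 48.2 − 49.8 = -1.6
x=20: ŷ = 29 + 1.3·20 = 55; e = 53 − 55 = -2
x=22: ŷ = 29 + 1.3·22 = 57.6; e = 58.8 − 57.6 = 1.2
x=25: ŷ = 29 + 1.3·25 = 61.5; e = 62.3 − 61.5 = 0.8
x=30: ŷ = 29 + 1.3·30 = 68; e = 68.8 − 68 = 0.8
x=31: ŷ = 29 + 1.3·31 = 69.3; e = 68.4 − 69.3 = -0.9
Largest |e| is 2 at x = 20, residual -2.

e = -2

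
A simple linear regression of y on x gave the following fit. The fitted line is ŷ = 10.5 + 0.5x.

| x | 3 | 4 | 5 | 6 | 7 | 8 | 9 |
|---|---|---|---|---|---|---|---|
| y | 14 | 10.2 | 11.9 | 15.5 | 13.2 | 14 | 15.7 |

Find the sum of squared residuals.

SSE = 15.88

x=3: ŷ = 10.5 + 0.5·3 = 12; e = 14 − 12 = 2
x=4: ŷ = 10.5 + 0.5·4 = 12.5; e = 10.2 − 12.5 = -2.3
x=5: ŷ = 10.5 + 0.5·5 = 13; e = 11.9 − 13 = -1.1
x=6: ŷ = 10.5 + 0.5·6 = 13.5; e = 15.5 − 13.5 = 2
x=7: ŷ = 10.5 + 0.5·7 = 14; e = 13.2 − 14 = -0.8
x=8: ŷ = 10.5 + 0.5·8 = 14.5; e = 14 − 14.5 = -0.5
x=9: ŷ = 10.5 + 0.5·9 = 15; e = 15.7 − 15 = 0.7
SSE = 4 + 5.29 + 1.21 + 4 + 0.64 + 0.25 + 0.49 = 15.88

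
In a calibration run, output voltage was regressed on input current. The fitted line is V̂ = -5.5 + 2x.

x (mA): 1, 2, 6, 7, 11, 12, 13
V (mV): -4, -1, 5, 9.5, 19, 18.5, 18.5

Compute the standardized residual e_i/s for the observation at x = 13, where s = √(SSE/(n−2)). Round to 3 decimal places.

-1.195

x=1: V̂ = -5.5 + 2·1 = -3.5; e = -4 − (-3.5) = -0.5
x=2: V̂ = -5.5 + 2·2 = -1.5; e = -1 − (-1.5) = 0.5
x=6: V̂ = -5.5 + 2·6 = 6.5; e = 5 − 6.5 = -1.5
x=7: V̂ = -5.5 + 2·7 = 8.5; e = 9.5 − 8.5 = 1
x=11: V̂ = -5.5 + 2·11 = 16.5; e = 19 − 16.5 = 2.5
x=12: V̂ = -5.5 + 2·12 = 18.5; e = 18.5 − 18.5 = 0
x=13: V̂ = -5.5 + 2·13 = 20.5; e = 18.5 − 20.5 = -2
SSE = 0.25 + 0.25 + 2.25 + 1 + 6.25 + 0 + 4 = 14
s = √(14/5) = 1.67332
e/s = -2 / 1.67332 = -1.195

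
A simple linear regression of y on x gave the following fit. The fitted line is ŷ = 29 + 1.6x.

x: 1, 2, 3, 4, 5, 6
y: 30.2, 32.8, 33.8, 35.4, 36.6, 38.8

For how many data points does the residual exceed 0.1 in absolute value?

4

x=1: ŷ = 29 + 1.6·1 = 30.6; e = 30.2 − 30.6 = -0.4
x=2: ŷ = 29 + 1.6·2 = 32.2; e = 32.8 − 32.2 = 0.6
x=3: ŷ = 29 + 1.6·3 = 33.8; e = 33.8 − 33.8 = 0
x=4: ŷ = 29 + 1.6·4 = 35.4; e = 35.4 − 35.4 = 0
x=5: ŷ = 29 + 1.6·5 = 37; e = 36.6 − 37 = -0.4
x=6: ŷ = 29 + 1.6·6 = 38.6; e = 38.8 − 38.6 = 0.2
|e| > 0.1: x=1 (|e|=0.4), x=2 (|e|=0.6), x=5 (|e|=0.4), x=6 (|e|=0.2) → 4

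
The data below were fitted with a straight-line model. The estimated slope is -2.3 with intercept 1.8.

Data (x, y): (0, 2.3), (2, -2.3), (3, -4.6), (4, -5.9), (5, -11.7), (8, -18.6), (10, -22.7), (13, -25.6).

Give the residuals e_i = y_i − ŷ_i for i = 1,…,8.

0.5, 0.5, 0.5, 1.5, -2, -2, -1.5, 2.5

x=0: ŷ = 1.8 − 2.3·0 = 1.8; e = 2.3 − 1.8 = 0.5
x=2: ŷ = 1.8 − 2.3·2 = -2.8; e = -2.3 − (-2.8) = 0.5
x=3: ŷ = 1.8 − 2.3·3 = -5.1; e = -4.6 − (-5.1) = 0.5
x=4: ŷ = 1.8 − 2.3·4 = -7.4; e = -5.9 − (-7.4) = 1.5
x=5: ŷ = 1.8 − 2.3·5 = -9.7; e = -11.7 − (-9.7) = -2
x=8: ŷ = 1.8 − 2.3·8 = -16.6; e = -18.6 − (-16.6) = -2
x=10: ŷ = 1.8 − 2.3·10 = -21.2; e = -22.7 − (-21.2) = -1.5
x=13: ŷ = 1.8 − 2.3·13 = -28.1; e = -25.6 − (-28.1) = 2.5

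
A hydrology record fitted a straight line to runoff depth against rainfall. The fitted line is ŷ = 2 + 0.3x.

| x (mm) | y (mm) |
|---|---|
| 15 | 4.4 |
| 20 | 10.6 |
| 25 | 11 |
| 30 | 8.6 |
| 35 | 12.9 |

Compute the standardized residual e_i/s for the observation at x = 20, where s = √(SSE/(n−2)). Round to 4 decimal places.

1.0240

x=15: ŷ = 2 + 0.3·15 = 6.5; e = 4.4 − 6.5 = -2.1
x=20: ŷ = 2 + 0.3·20 = 8; e = 10.6 − 8 = 2.6
x=25: ŷ = 2 + 0.3·25 = 9.5; e = 11 − 9.5 = 1.5
x=30: ŷ = 2 + 0.3·30 = 11; e = 8.6 − 11 = -2.4
x=35: ŷ = 2 + 0.3·35 = 12.5; e = 12.9 − 12.5 = 0.4
SSE = 4.41 + 6.76 + 2.25 + 5.76 + 0.16 = 19.34
s = √(19.34/3) = 2.53903
e/s = 2.6 / 2.53903 = 1.0240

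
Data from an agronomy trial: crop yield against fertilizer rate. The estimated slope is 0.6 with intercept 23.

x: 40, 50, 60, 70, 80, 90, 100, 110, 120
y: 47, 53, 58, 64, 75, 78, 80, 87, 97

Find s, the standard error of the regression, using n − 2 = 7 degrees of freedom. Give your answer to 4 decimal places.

s = 2.2678

x=40: ŷ = 23 + 0.6·40 = 47; r = 47 − 47 = 0
x=50: ŷ = 23 + 0.6·50 = 53; r = 53 − 53 = 0
x=60: ŷ = 23 + 0.6·60 = 59; r = 58 − 59 = -1
x=70: ŷ = 23 + 0.6·70 = 65; r = 64 − 65 = -1
x=80: ŷ = 23 + 0.6·80 = 71; r = 75 − 71 = 4
x=90: ŷ = 23 + 0.6·90 = 77; r = 78 − 77 = 1
x=100: ŷ = 23 + 0.6·100 = 83; r = 80 − 83 = -3
x=110: ŷ = 23 + 0.6·110 = 89; r = 87 − 89 = -2
x=120: ŷ = 23 + 0.6·120 = 95; r = 97 − 95 = 2
SSE = 0 + 0 + 1 + 1 + 16 + 1 + 9 + 4 + 4 = 36
s = √(36/7) = √5.14286 ≈ 2.2678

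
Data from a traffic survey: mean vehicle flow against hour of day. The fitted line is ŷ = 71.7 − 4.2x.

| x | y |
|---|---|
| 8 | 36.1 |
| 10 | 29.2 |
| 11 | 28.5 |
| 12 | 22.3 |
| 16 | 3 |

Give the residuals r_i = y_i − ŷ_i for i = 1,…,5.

-2, -0.5, 3, 1, -1.5

x=8: ŷ = 71.7 − 4.2·8 = 38.1; r = 36.1 − 38.1 = -2
x=10: ŷ = 71.7 − 4.2·10 = 29.7; r = 29.2 − 29.7 = -0.5
x=11: ŷ = 71.7 − 4.2·11 = 25.5; r = 28.5 − 25.5 = 3
x=12: ŷ = 71.7 − 4.2·12 = 21.3; r = 22.3 − 21.3 = 1
x=16: ŷ = 71.7 − 4.2·16 = 4.5; r = 3 − 4.5 = -1.5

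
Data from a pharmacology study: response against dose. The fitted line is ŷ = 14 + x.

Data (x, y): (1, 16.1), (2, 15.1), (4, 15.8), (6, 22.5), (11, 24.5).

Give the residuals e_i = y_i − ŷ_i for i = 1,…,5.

1.1, -0.9, -2.2, 2.5, -0.5

x=1: ŷ = 14 + 1 = 15; e = 16.1 − 15 = 1.1
x=2: ŷ = 14 + 2 = 16; e = 15.1 − 16 = -0.9
x=4: ŷ = 14 + 4 = 18; e = 15.8 − 18 = -2.2
x=6: ŷ = 14 + 6 = 20; e = 22.5 − 20 = 2.5
x=11: ŷ = 14 + 11 = 25; e = 24.5 − 25 = -0.5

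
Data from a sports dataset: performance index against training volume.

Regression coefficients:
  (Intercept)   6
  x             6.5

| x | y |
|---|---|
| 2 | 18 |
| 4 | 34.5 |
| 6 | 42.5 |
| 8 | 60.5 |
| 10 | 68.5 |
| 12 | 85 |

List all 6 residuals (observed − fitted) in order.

-1, 2.5, -2.5, 2.5, -2.5, 1

x=2: ŷ = 6 + 6.5·2 = 19; r = 18 − 19 = -1
x=4: ŷ = 6 + 6.5·4 = 32; r = 34.5 − 32 = 2.5
x=6: ŷ = 6 + 6.5·6 = 45; r = 42.5 − 45 = -2.5
x=8: ŷ = 6 + 6.5·8 = 58; r = 60.5 − 58 = 2.5
x=10: ŷ = 6 + 6.5·10 = 71; r = 68.5 − 71 = -2.5
x=12: ŷ = 6 + 6.5·12 = 84; r = 85 − 84 = 1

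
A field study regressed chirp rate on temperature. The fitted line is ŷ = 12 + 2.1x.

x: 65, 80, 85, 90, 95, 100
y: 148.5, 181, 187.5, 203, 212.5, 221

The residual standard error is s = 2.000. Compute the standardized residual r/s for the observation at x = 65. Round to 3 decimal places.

0.000

ŷ = 12 + 2.1·65 = 148.5
r = 148.5 − 148.5 = 0
r/s = 0 / 2.000 = 0.000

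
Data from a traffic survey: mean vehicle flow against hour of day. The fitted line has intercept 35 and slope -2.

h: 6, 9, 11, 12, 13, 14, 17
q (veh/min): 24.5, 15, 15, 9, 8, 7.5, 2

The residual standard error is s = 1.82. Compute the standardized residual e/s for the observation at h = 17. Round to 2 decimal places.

ŷ = 35 − 2·17 = 1
e = 2 − 1 = 1
e/s = 1 / 1.82 = 0.55

0.55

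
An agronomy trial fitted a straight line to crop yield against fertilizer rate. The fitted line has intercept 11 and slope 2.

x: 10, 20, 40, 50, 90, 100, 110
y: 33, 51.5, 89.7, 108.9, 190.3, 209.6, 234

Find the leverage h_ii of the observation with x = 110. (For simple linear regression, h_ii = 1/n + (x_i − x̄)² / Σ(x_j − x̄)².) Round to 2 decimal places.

h = 0.40

x̄ = (10 + 20 + 40 + 50 + 90 + 100 + 110)/7 = 60
Σ(x − x̄)² = 2500 + 1600 + 400 + 100 + 900 + 1600 + 2500 = 9600
h = 1/7 + (50)²/9600 = 0.142857 + 0.260417 = 0.40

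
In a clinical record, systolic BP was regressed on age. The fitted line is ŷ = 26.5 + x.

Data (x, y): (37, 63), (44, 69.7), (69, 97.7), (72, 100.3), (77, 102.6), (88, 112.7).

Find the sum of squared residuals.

x=37: ŷ = 26.5 + 37 = 63.5; r = 63 − 63.5 = -0.5
x=44: ŷ = 26.5 + 44 = 70.5; r = 69.7 − 70.5 = -0.8
x=69: ŷ = 26.5 + 69 = 95.5; r = 97.7 − 95.5 = 2.2
x=72: ŷ = 26.5 + 72 = 98.5; r = 100.3 − 98.5 = 1.8
x=77: ŷ = 26.5 + 77 = 103.5; r = 102.6 − 103.5 = -0.9
x=88: ŷ = 26.5 + 88 = 114.5; r = 112.7 − 114.5 = -1.8
SSE = 0.25 + 0.64 + 4.84 + 3.24 + 0.81 + 3.24 = 13.02

SSE = 13.02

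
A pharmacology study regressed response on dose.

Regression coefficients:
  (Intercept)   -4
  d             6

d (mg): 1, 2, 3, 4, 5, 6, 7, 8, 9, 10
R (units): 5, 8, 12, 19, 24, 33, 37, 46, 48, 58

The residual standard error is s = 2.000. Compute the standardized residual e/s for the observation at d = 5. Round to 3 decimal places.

ŷ = -4 + 6·5 = 26
e = 24 − 26 = -2
e/s = -2 / 2.000 = -1.000

-1.000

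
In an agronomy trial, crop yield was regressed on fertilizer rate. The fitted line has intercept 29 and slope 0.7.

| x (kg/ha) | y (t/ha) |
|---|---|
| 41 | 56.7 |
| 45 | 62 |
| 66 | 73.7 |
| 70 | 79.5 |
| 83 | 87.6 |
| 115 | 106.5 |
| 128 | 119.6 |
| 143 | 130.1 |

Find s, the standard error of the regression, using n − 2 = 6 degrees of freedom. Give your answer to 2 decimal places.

s = 1.78

x=41: ŷ = 29 + 0.7·41 = 57.7; r = 56.7 − 57.7 = -1
x=45: ŷ = 29 + 0.7·45 = 60.5; r = 62 − 60.5 = 1.5
x=66: ŷ = 29 + 0.7·66 = 75.2; r = 73.7 − 75.2 = -1.5
x=70: ŷ = 29 + 0.7·70 = 78; r = 79.5 − 78 = 1.5
x=83: ŷ = 29 + 0.7·83 = 87.1; r = 87.6 − 87.1 = 0.5
x=115: ŷ = 29 + 0.7·115 = 109.5; r = 106.5 − 109.5 = -3
x=128: ŷ = 29 + 0.7·128 = 118.6; r = 119.6 − 118.6 = 1
x=143: ŷ = 29 + 0.7·143 = 129.1; r = 130.1 − 129.1 = 1
SSE = 1 + 2.25 + 2.25 + 2.25 + 0.25 + 9 + 1 + 1 = 19
s = √(19/6) = √3.16667 ≈ 1.78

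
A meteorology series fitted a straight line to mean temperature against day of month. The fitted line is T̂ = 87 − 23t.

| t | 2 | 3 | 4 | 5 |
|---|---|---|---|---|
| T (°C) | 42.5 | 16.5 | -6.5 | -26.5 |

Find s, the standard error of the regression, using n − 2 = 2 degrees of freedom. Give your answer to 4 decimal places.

t=2: T̂ = 87 − 23·2 = 41; r = 42.5 − 41 = 1.5
t=3: T̂ = 87 − 23·3 = 18; r = 16.5 − 18 = -1.5
t=4: T̂ = 87 − 23·4 = -5; r = -6.5 − (-5) = -1.5
t=5: T̂ = 87 − 23·5 = -28; r = -26.5 − (-28) = 1.5
SSE = 2.25 + 2.25 + 2.25 + 2.25 = 9
s = √(9/2) = √4.5 ≈ 2.1213

s = 2.1213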